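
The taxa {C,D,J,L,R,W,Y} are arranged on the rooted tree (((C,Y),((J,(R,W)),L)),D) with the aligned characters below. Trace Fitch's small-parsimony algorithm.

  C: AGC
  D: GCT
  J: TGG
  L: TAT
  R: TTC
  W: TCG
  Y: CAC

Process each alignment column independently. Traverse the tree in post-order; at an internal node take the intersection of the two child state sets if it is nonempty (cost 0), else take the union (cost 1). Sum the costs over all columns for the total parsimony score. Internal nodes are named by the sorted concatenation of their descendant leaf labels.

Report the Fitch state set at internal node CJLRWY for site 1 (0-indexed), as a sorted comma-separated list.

A,G

site 0, node CY: C={A} ∪ Y={C} → {A,C} (+1)
site 0, node RW: R={T} ∩ W={T} → {T} (+0)
site 0, node JRW: J={T} ∩ RW={T} → {T} (+0)
site 0, node JLRW: JRW={T} ∩ L={T} → {T} (+0)
site 0, node CJLRWY: CY={A,C} ∪ JLRW={T} → {A,C,T} (+1)
site 0, node CDJLRWY: CJLRWY={A,C,T} ∪ D={G} → {A,C,G,T} (+1)
site 1, node CY: C={G} ∪ Y={A} → {A,G} (+1)
site 1, node RW: R={T} ∪ W={C} → {C,T} (+1)
site 1, node JRW: J={G} ∪ RW={C,T} → {C,G,T} (+1)
site 1, node JLRW: JRW={C,G,T} ∪ L={A} → {A,C,G,T} (+1)
site 1, node CJLRWY: CY={A,G} ∩ JLRW={A,C,G,T} → {A,G} (+0)
site 1, node CDJLRWY: CJLRWY={A,G} ∪ D={C} → {A,C,G} (+1)
site 2, node CY: C={C} ∩ Y={C} → {C} (+0)
site 2, node RW: R={C} ∪ W={G} → {C,G} (+1)
site 2, node JRW: J={G} ∩ RW={C,G} → {G} (+0)
site 2, node JLRW: JRW={G} ∪ L={T} → {G,T} (+1)
site 2, node CJLRWY: CY={C} ∪ JLRW={G,T} → {C,G,T} (+1)
site 2, node CDJLRWY: CJLRWY={C,G,T} ∩ D={T} → {T} (+0)
per-site changes: [3, 5, 3]; total = 11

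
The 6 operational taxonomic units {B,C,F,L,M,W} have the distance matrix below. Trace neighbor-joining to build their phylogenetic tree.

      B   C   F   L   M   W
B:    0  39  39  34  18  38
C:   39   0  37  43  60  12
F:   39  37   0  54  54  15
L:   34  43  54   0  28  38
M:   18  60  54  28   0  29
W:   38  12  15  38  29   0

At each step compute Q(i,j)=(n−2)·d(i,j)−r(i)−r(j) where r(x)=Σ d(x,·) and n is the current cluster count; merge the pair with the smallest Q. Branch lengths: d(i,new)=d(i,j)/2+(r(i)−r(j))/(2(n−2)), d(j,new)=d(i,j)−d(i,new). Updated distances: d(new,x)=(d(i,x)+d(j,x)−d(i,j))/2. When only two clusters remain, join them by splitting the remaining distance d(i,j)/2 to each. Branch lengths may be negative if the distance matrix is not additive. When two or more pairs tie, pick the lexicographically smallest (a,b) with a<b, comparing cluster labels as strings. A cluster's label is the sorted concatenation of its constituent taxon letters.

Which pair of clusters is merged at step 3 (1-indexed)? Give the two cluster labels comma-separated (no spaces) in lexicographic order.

step 1: merge (B,M) at d=18, Q=-285; branch lengths B→51/8, M→93/8; new cluster BM
  updated: d(BM,C)=81/2, d(BM,F)=75/2, d(BM,L)=22, d(BM,W)=49/2
step 2: merge (BM,L) at d=22, Q=-431/2; branch lengths BM→67/12, L→197/12; new cluster BLM
  updated: d(BLM,C)=123/4, d(BLM,F)=139/4, d(BLM,W)=81/4
step 3: merge (BLM,C) at d=123/4, Q=-104; branch lengths BLM→135/8, C→111/8; new cluster BCLM
  updated: d(BCLM,F)=41/2, d(BCLM,W)=3/4
step 4: merge (BCLM,F) at d=41/2, Q=-145/4; branch lengths BCLM→25/8, F→139/8; new cluster BCFLM
  updated: d(BCFLM,W)=-19/8
step 5: merge (BCFLM,W) at d=-19/8; branch lengths BCFLM→-19/16, W→-19/16; new cluster BCFLMW
final tree: (((((B:51/8,M:93/8):67/12,L:197/12):135/8,C:111/8):25/8,F:139/8):-19/16,W:-19/16)
total length: 711/8

BLM,C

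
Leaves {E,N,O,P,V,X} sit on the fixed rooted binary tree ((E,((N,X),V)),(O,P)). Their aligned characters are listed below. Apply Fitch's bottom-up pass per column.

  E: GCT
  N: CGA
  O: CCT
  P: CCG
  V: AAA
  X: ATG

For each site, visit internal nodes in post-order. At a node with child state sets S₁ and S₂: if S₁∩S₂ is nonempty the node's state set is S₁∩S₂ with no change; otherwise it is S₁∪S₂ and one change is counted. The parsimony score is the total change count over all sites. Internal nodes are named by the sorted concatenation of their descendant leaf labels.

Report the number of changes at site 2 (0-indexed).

3

site 0, node NX: N={C} ∪ X={A} → {A,C} (+1)
site 0, node NVX: NX={A,C} ∩ V={A} → {A} (+0)
site 0, node ENVX: E={G} ∪ NVX={A} → {A,G} (+1)
site 0, node OP: O={C} ∩ P={C} → {C} (+0)
site 0, node ENOPVX: ENVX={A,G} ∪ OP={C} → {A,C,G} (+1)
site 1, node NX: N={G} ∪ X={T} → {G,T} (+1)
site 1, node NVX: NX={G,T} ∪ V={A} → {A,G,T} (+1)
site 1, node ENVX: E={C} ∪ NVX={A,G,T} → {A,C,G,T} (+1)
site 1, node OP: O={C} ∩ P={C} → {C} (+0)
site 1, node ENOPVX: ENVX={A,C,G,T} ∩ OP={C} → {C} (+0)
site 2, node NX: N={A} ∪ X={G} → {A,G} (+1)
site 2, node NVX: NX={A,G} ∩ V={A} → {A} (+0)
site 2, node ENVX: E={T} ∪ NVX={A} → {A,T} (+1)
site 2, node OP: O={T} ∪ P={G} → {G,T} (+1)
site 2, node ENOPVX: ENVX={A,T} ∩ OP={G,T} → {T} (+0)
per-site changes: [3, 3, 3]; total = 9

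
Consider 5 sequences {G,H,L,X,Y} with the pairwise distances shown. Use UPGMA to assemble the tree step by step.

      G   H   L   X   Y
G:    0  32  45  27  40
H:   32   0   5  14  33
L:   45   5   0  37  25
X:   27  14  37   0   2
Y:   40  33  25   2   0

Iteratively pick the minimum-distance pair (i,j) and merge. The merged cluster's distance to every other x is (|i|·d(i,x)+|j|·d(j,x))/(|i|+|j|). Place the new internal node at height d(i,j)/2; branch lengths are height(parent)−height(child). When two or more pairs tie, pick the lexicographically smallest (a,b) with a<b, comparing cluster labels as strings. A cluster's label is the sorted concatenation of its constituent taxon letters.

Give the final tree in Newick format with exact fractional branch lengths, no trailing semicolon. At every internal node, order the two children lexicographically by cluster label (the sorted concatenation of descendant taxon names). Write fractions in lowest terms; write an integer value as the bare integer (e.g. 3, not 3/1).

(G:18,((H:5/2,L:5/2):89/8,(X:1,Y:1):101/8):35/8)

step 1: merge (X,Y) at d=2; branch lengths X→1, Y→1; new cluster XY
  updated: d(G,XY)=67/2, d(H,XY)=47/2, d(L,XY)=31
step 2: merge (H,L) at d=5; branch lengths H→5/2, L→5/2; new cluster HL
  updated: d(G,HL)=77/2, d(HL,XY)=109/4
step 3: merge (HL,XY) at d=109/4; branch lengths HL→89/8, XY→101/8; new cluster HLXY
  updated: d(G,HLXY)=36
step 4: merge (G,HLXY) at d=36; branch lengths G→18, HLXY→35/8; new cluster GHLXY
final tree: (G:18,((H:5/2,L:5/2):89/8,(X:1,Y:1):101/8):35/8)
total length: 425/8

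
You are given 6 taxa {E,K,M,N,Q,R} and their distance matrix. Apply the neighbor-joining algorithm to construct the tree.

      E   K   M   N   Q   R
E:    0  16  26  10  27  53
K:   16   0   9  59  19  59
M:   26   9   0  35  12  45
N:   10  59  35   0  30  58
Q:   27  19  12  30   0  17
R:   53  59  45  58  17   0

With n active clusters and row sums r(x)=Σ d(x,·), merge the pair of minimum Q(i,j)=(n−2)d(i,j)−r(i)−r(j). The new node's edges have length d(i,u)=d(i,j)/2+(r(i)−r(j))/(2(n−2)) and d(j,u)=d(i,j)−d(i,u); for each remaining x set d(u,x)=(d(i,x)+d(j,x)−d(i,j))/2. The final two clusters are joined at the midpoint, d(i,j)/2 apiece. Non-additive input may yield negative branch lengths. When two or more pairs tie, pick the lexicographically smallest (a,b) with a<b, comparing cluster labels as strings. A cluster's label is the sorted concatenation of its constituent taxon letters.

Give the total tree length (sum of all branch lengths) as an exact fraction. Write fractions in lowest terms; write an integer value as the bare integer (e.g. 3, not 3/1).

583/8

iteration 1: select E,N (d=10, Q=-284); attach at lengths (-5/2, 25/2); label the merged cluster EN
  updated: d(EN,K)=65/2, d(EN,M)=51/2, d(EN,Q)=47/2, d(EN,R)=101/2
iteration 2: select Q,R (d=17, Q=-192); attach at lengths (-49/6, 151/6); label the merged cluster QR
  updated: d(EN,QR)=57/2, d(K,QR)=61/2, d(M,QR)=20
iteration 3: select EN,QR (d=57/2, Q=-217/2); attach at lengths (129/8, 99/8); label the merged cluster ENQR
  updated: d(ENQR,K)=69/4, d(ENQR,M)=17/2
iteration 4: select ENQR,K (d=69/4, Q=-139/4); attach at lengths (67/8, 71/8); label the merged cluster EKNQR
  updated: d(EKNQR,M)=1/8
iteration 5: select EKNQR,M (d=1/8); attach at lengths (1/16, 1/16); label the merged cluster EKMNQR
final tree: ((((E:-5/2,N:25/2):129/8,(Q:-49/6,R:151/6):99/8):67/8,K:71/8):1/16,M:1/16)
total length: 583/8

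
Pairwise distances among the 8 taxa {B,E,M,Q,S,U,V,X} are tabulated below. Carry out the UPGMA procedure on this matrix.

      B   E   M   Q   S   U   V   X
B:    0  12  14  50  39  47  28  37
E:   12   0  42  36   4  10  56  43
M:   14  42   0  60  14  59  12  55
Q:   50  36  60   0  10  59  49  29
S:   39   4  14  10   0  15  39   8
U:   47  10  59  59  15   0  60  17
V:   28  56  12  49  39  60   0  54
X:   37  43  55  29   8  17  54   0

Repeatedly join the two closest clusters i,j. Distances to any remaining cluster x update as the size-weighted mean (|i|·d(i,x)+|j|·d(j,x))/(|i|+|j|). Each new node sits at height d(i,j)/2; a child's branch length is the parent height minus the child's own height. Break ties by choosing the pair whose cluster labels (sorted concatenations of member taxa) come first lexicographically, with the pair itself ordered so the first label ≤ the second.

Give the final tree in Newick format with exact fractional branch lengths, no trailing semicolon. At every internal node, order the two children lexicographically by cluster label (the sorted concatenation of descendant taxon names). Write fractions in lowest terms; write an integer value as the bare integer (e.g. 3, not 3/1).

((B:21/2,(M:6,V:6):9/2):179/15,((((E:2,S:2):17/4,U:25/4):61/12,X:34/3):65/12,Q:67/4):341/60)

step 1: merge (E,S) at d=4; branch lengths E→2, S→2; new cluster ES
  updated: d(B,ES)=51/2, d(ES,M)=28, d(ES,Q)=23, d(ES,U)=25/2, d(ES,V)=95/2, d(ES,X)=51/2
step 2: merge (M,V) at d=12; branch lengths M→6, V→6; new cluster MV
  updated: d(B,MV)=21, d(ES,MV)=151/4, d(MV,Q)=109/2, d(MV,U)=119/2, d(MV,X)=109/2
step 3: merge (ES,U) at d=25/2; branch lengths ES→17/4, U→25/4; new cluster ESU
  updated: d(B,ESU)=98/3, d(ESU,MV)=45, d(ESU,Q)=35, d(ESU,X)=68/3
step 4: merge (B,MV) at d=21; branch lengths B→21/2, MV→9/2; new cluster BMV
  updated: d(BMV,ESU)=368/9, d(BMV,Q)=53, d(BMV,X)=146/3
step 5: merge (ESU,X) at d=68/3; branch lengths ESU→61/12, X→34/3; new cluster ESUX
  updated: d(BMV,ESUX)=257/6, d(ESUX,Q)=67/2
step 6: merge (ESUX,Q) at d=67/2; branch lengths ESUX→65/12, Q→67/4; new cluster EQSUX
  updated: d(BMV,EQSUX)=673/15
step 7: merge (BMV,EQSUX) at d=673/15; branch lengths BMV→179/15, EQSUX→341/60; new cluster BEMQSUVX
final tree: ((B:21/2,(M:6,V:6):9/2):179/15,((((E:2,S:2):17/4,U:25/4):61/12,X:34/3):65/12,Q:67/4):341/60)
total length: 977/10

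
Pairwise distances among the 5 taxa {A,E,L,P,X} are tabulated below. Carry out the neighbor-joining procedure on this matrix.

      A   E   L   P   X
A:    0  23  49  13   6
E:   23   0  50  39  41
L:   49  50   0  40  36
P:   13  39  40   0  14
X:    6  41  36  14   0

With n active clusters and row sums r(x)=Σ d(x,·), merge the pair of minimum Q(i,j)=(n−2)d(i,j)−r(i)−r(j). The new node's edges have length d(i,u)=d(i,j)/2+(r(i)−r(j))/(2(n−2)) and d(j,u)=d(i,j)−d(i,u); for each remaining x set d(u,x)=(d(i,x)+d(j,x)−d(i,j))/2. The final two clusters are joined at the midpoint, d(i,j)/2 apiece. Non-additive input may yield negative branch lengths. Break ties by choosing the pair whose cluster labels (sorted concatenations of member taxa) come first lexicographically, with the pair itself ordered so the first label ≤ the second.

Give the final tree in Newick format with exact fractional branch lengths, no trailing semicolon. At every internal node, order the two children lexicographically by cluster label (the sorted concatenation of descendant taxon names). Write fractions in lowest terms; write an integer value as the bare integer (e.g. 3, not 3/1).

(((A:17/8,X:31/8):21/8,(E:64/3,L:86/3):53/8):63/16,P:63/16)

iteration 1: select E,L (d=50, Q=-178); attach at lengths (64/3, 86/3); label the merged cluster EL
  updated: d(A,EL)=11, d(EL,P)=29/2, d(EL,X)=27/2
iteration 2: select A,X (d=6, Q=-103/2); attach at lengths (17/8, 31/8); label the merged cluster AX
  updated: d(AX,EL)=37/4, d(AX,P)=21/2
iteration 3: select AX,EL (d=37/4, Q=-137/4); attach at lengths (21/8, 53/8); label the merged cluster AELX
  updated: d(AELX,P)=63/8
iteration 4: select AELX,P (d=63/8); attach at lengths (63/16, 63/16); label the merged cluster AELPX
final tree: (((A:17/8,X:31/8):21/8,(E:64/3,L:86/3):53/8):63/16,P:63/16)
total length: 585/8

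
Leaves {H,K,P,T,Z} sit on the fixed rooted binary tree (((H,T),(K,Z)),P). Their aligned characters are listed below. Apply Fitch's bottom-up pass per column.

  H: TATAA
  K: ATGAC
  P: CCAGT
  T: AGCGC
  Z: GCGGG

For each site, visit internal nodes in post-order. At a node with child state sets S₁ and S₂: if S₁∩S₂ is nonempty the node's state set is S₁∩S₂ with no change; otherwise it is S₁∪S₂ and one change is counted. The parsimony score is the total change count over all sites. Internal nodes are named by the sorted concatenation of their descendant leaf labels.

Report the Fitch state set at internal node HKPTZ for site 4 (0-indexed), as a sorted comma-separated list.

C,T

[col 0] HT: children H:{T}, T:{A} ∪→ {A,T}; cost 1
[col 0] KZ: children K:{A}, Z:{G} ∪→ {A,G}; cost 1
[col 0] HKTZ: children HT:{A,T}, KZ:{A,G} ∩→ {A}; cost 0
[col 0] HKPTZ: children HKTZ:{A}, P:{C} ∪→ {A,C}; cost 1
[col 1] HT: children H:{A}, T:{G} ∪→ {A,G}; cost 1
[col 1] KZ: children K:{T}, Z:{C} ∪→ {C,T}; cost 1
[col 1] HKTZ: children HT:{A,G}, KZ:{C,T} ∪→ {A,C,G,T}; cost 1
[col 1] HKPTZ: children HKTZ:{A,C,G,T}, P:{C} ∩→ {C}; cost 0
[col 2] HT: children H:{T}, T:{C} ∪→ {C,T}; cost 1
[col 2] KZ: children K:{G}, Z:{G} ∩→ {G}; cost 0
[col 2] HKTZ: children HT:{C,T}, KZ:{G} ∪→ {C,G,T}; cost 1
[col 2] HKPTZ: children HKTZ:{C,G,T}, P:{A} ∪→ {A,C,G,T}; cost 1
[col 3] HT: children H:{A}, T:{G} ∪→ {A,G}; cost 1
[col 3] KZ: children K:{A}, Z:{G} ∪→ {A,G}; cost 1
[col 3] HKTZ: children HT:{A,G}, KZ:{A,G} ∩→ {A,G}; cost 0
[col 3] HKPTZ: children HKTZ:{A,G}, P:{G} ∩→ {G}; cost 0
[col 4] HT: children H:{A}, T:{C} ∪→ {A,C}; cost 1
[col 4] KZ: children K:{C}, Z:{G} ∪→ {C,G}; cost 1
[col 4] HKTZ: children HT:{A,C}, KZ:{C,G} ∩→ {C}; cost 0
[col 4] HKPTZ: children HKTZ:{C}, P:{T} ∪→ {C,T}; cost 1
per-site changes: [3, 3, 3, 2, 3]; total = 14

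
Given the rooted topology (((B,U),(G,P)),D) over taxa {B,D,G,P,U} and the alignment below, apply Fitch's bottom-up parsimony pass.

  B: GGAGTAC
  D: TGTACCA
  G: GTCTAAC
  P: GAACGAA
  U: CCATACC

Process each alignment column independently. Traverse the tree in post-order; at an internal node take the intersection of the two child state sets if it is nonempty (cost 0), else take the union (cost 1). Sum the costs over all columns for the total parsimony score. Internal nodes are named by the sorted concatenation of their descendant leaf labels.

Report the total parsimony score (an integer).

17

[col 0] BU: children B:{G}, U:{C} ∪→ {C,G}; cost 1
[col 0] GP: children G:{G}, P:{G} ∩→ {G}; cost 0
[col 0] BGPU: children BU:{C,G}, GP:{G} ∩→ {G}; cost 0
[col 0] BDGPU: children BGPU:{G}, D:{T} ∪→ {G,T}; cost 1
[col 1] BU: children B:{G}, U:{C} ∪→ {C,G}; cost 1
[col 1] GP: children G:{T}, P:{A} ∪→ {A,T}; cost 1
[col 1] BGPU: children BU:{C,G}, GP:{A,T} ∪→ {A,C,G,T}; cost 1
[col 1] BDGPU: children BGPU:{A,C,G,T}, D:{G} ∩→ {G}; cost 0
[col 2] BU: children B:{A}, U:{A} ∩→ {A}; cost 0
[col 2] GP: children G:{C}, P:{A} ∪→ {A,C}; cost 1
[col 2] BGPU: children BU:{A}, GP:{A,C} ∩→ {A}; cost 0
[col 2] BDGPU: children BGPU:{A}, D:{T} ∪→ {A,T}; cost 1
[col 3] BU: children B:{G}, U:{T} ∪→ {G,T}; cost 1
[col 3] GP: children G:{T}, P:{C} ∪→ {C,T}; cost 1
[col 3] BGPU: children BU:{G,T}, GP:{C,T} ∩→ {T}; cost 0
[col 3] BDGPU: children BGPU:{T}, D:{A} ∪→ {A,T}; cost 1
[col 4] BU: children B:{T}, U:{A} ∪→ {A,T}; cost 1
[col 4] GP: children G:{A}, P:{G} ∪→ {A,G}; cost 1
[col 4] BGPU: children BU:{A,T}, GP:{A,G} ∩→ {A}; cost 0
[col 4] BDGPU: children BGPU:{A}, D:{C} ∪→ {A,C}; cost 1
[col 5] BU: children B:{A}, U:{C} ∪→ {A,C}; cost 1
[col 5] GP: children G:{A}, P:{A} ∩→ {A}; cost 0
[col 5] BGPU: children BU:{A,C}, GP:{A} ∩→ {A}; cost 0
[col 5] BDGPU: children BGPU:{A}, D:{C} ∪→ {A,C}; cost 1
[col 6] BU: children B:{C}, U:{C} ∩→ {C}; cost 0
[col 6] GP: children G:{C}, P:{A} ∪→ {A,C}; cost 1
[col 6] BGPU: children BU:{C}, GP:{A,C} ∩→ {C}; cost 0
[col 6] BDGPU: children BGPU:{C}, D:{A} ∪→ {A,C}; cost 1
per-site changes: [2, 3, 2, 3, 3, 2, 2]; total = 17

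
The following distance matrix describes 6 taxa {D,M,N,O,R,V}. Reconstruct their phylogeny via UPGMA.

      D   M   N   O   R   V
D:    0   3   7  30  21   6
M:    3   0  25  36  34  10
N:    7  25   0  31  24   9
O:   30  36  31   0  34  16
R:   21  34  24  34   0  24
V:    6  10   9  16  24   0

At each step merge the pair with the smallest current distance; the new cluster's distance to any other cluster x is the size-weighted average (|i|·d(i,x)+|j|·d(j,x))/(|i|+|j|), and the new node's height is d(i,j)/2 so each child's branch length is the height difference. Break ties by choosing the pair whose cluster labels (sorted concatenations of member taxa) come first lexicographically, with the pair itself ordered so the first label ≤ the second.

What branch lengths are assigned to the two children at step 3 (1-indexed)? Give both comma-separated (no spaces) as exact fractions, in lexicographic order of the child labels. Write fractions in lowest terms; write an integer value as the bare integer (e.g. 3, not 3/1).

17/6,41/6

iteration 1: select D,M (d=3); attach at lengths (3/2, 3/2); label the merged cluster DM
  updated: d(DM,N)=16, d(DM,O)=33, d(DM,R)=55/2, d(DM,V)=8
iteration 2: select DM,V (d=8); attach at lengths (5/2, 4); label the merged cluster DMV
  updated: d(DMV,N)=41/3, d(DMV,O)=82/3, d(DMV,R)=79/3
iteration 3: select DMV,N (d=41/3); attach at lengths (17/6, 41/6); label the merged cluster DMNV
  updated: d(DMNV,O)=113/4, d(DMNV,R)=103/4
iteration 4: select DMNV,R (d=103/4); attach at lengths (145/24, 103/8); label the merged cluster DMNRV
  updated: d(DMNRV,O)=147/5
iteration 5: select DMNRV,O (d=147/5); attach at lengths (73/40, 147/10); label the merged cluster DMNORV
final tree: (((((D:3/2,M:3/2):5/2,V:4):17/6,N:41/6):145/24,R:103/8):73/40,O:147/10)
total length: 6553/120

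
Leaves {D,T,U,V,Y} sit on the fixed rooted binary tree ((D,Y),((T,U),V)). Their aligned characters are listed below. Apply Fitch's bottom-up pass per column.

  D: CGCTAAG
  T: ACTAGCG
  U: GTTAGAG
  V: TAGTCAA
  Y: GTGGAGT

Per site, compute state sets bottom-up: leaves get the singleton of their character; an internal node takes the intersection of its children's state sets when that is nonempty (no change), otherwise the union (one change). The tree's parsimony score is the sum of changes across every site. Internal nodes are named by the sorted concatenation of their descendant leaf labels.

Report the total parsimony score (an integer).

[col 0] DY: children D:{C}, Y:{G} ∪→ {C,G}; cost 1
[col 0] TU: children T:{A}, U:{G} ∪→ {A,G}; cost 1
[col 0] TUV: children TU:{A,G}, V:{T} ∪→ {A,G,T}; cost 1
[col 0] DTUVY: children DY:{C,G}, TUV:{A,G,T} ∩→ {G}; cost 0
[col 1] DY: children D:{G}, Y:{T} ∪→ {G,T}; cost 1
[col 1] TU: children T:{C}, U:{T} ∪→ {C,T}; cost 1
[col 1] TUV: children TU:{C,T}, V:{A} ∪→ {A,C,T}; cost 1
[col 1] DTUVY: children DY:{G,T}, TUV:{A,C,T} ∩→ {T}; cost 0
[col 2] DY: children D:{C}, Y:{G} ∪→ {C,G}; cost 1
[col 2] TU: children T:{T}, U:{T} ∩→ {T}; cost 0
[col 2] TUV: children TU:{T}, V:{G} ∪→ {G,T}; cost 1
[col 2] DTUVY: children DY:{C,G}, TUV:{G,T} ∩→ {G}; cost 0
[col 3] DY: children D:{T}, Y:{G} ∪→ {G,T}; cost 1
[col 3] TU: children T:{A}, U:{A} ∩→ {A}; cost 0
[col 3] TUV: children TU:{A}, V:{T} ∪→ {A,T}; cost 1
[col 3] DTUVY: children DY:{G,T}, TUV:{A,T} ∩→ {T}; cost 0
[col 4] DY: children D:{A}, Y:{A} ∩→ {A}; cost 0
[col 4] TU: children T:{G}, U:{G} ∩→ {G}; cost 0
[col 4] TUV: children TU:{G}, V:{C} ∪→ {C,G}; cost 1
[col 4] DTUVY: children DY:{A}, TUV:{C,G} ∪→ {A,C,G}; cost 1
[col 5] DY: children D:{A}, Y:{G} ∪→ {A,G}; cost 1
[col 5] TU: children T:{C}, U:{A} ∪→ {A,C}; cost 1
[col 5] TUV: children TU:{A,C}, V:{A} ∩→ {A}; cost 0
[col 5] DTUVY: children DY:{A,G}, TUV:{A} ∩→ {A}; cost 0
[col 6] DY: children D:{G}, Y:{T} ∪→ {G,T}; cost 1
[col 6] TU: children T:{G}, U:{G} ∩→ {G}; cost 0
[col 6] TUV: children TU:{G}, V:{A} ∪→ {A,G}; cost 1
[col 6] DTUVY: children DY:{G,T}, TUV:{A,G} ∩→ {G}; cost 0
per-site changes: [3, 3, 2, 2, 2, 2, 2]; total = 16

16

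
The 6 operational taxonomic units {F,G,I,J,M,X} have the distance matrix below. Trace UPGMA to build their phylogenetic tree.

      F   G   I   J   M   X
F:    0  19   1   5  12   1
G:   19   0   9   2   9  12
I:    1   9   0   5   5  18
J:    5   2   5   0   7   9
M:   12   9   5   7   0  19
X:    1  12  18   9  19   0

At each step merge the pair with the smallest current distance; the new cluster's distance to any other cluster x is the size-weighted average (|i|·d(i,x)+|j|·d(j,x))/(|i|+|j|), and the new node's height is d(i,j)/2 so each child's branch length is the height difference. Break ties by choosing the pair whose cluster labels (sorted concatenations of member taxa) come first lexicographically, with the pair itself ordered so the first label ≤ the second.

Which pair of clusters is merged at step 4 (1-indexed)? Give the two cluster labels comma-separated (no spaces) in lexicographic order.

FI,GJM

iteration 1: select F,I (d=1); attach at lengths (1/2, 1/2); label the merged cluster FI
  updated: d(FI,G)=14, d(FI,J)=5, d(FI,M)=17/2, d(FI,X)=19/2
iteration 2: select G,J (d=2); attach at lengths (1, 1); label the merged cluster GJ
  updated: d(FI,GJ)=19/2, d(GJ,M)=8, d(GJ,X)=21/2
iteration 3: select GJ,M (d=8); attach at lengths (3, 4); label the merged cluster GJM
  updated: d(FI,GJM)=55/6, d(GJM,X)=40/3
iteration 4: select FI,GJM (d=55/6); attach at lengths (49/12, 7/12); label the merged cluster FGIJM
  updated: d(FGIJM,X)=59/5
iteration 5: select FGIJM,X (d=59/5); attach at lengths (79/60, 59/10); label the merged cluster FGIJMX
final tree: (((F:1/2,I:1/2):49/12,((G:1,J:1):3,M:4):7/12):79/60,X:59/10)
total length: 1313/60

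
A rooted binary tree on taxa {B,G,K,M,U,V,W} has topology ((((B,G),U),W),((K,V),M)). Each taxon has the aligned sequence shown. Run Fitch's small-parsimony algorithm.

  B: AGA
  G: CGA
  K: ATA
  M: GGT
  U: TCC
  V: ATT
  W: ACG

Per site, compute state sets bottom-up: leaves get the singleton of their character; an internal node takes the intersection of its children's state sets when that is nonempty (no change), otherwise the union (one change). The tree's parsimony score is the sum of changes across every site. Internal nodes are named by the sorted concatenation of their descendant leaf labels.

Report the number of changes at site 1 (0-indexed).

BG@0: {A} ∪ {C} = {A,C} (union, +1)
BGU@0: {A,C} ∪ {T} = {A,C,T} (union, +1)
BGUW@0: {A,C,T} ∩ {A} = {A} (intersection, +0)
KV@0: {A} ∩ {A} = {A} (intersection, +0)
KMV@0: {A} ∪ {G} = {A,G} (union, +1)
BGKMUVW@0: {A} ∩ {A,G} = {A} (intersection, +0)
BG@1: {G} ∩ {G} = {G} (intersection, +0)
BGU@1: {G} ∪ {C} = {C,G} (union, +1)
BGUW@1: {C,G} ∩ {C} = {C} (intersection, +0)
KV@1: {T} ∩ {T} = {T} (intersection, +0)
KMV@1: {T} ∪ {G} = {G,T} (union, +1)
BGKMUVW@1: {C} ∪ {G,T} = {C,G,T} (union, +1)
BG@2: {A} ∩ {A} = {A} (intersection, +0)
BGU@2: {A} ∪ {C} = {A,C} (union, +1)
BGUW@2: {A,C} ∪ {G} = {A,C,G} (union, +1)
KV@2: {A} ∪ {T} = {A,T} (union, +1)
KMV@2: {A,T} ∩ {T} = {T} (intersection, +0)
BGKMUVW@2: {A,C,G} ∪ {T} = {A,C,G,T} (union, +1)
per-site changes: [3, 3, 4]; total = 10

3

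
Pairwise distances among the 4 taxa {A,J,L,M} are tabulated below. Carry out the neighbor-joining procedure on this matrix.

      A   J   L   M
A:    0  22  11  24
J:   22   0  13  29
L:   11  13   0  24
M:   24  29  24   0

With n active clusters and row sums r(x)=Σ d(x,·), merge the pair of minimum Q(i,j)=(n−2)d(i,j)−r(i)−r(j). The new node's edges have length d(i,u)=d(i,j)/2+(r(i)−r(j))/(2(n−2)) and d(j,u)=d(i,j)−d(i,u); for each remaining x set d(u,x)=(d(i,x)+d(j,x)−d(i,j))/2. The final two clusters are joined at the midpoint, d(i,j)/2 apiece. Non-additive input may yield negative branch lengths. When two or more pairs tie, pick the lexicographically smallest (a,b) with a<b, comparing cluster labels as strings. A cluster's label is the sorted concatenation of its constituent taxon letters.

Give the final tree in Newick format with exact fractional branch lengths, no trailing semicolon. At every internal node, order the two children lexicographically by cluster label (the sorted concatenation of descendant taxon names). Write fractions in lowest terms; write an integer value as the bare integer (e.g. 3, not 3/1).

iteration 1: select A,M (d=24, Q=-86); attach at lengths (7, 17); label the merged cluster AM
  updated: d(AM,J)=27/2, d(AM,L)=11/2
iteration 2: select AM,J (d=27/2, Q=-32); attach at lengths (3, 21/2); label the merged cluster AJM
  updated: d(AJM,L)=5/2
iteration 3: select AJM,L (d=5/2); attach at lengths (5/4, 5/4); label the merged cluster AJLM
final tree: (((A:7,M:17):3,J:21/2):5/4,L:5/4)
total length: 40

(((A:7,M:17):3,J:21/2):5/4,L:5/4)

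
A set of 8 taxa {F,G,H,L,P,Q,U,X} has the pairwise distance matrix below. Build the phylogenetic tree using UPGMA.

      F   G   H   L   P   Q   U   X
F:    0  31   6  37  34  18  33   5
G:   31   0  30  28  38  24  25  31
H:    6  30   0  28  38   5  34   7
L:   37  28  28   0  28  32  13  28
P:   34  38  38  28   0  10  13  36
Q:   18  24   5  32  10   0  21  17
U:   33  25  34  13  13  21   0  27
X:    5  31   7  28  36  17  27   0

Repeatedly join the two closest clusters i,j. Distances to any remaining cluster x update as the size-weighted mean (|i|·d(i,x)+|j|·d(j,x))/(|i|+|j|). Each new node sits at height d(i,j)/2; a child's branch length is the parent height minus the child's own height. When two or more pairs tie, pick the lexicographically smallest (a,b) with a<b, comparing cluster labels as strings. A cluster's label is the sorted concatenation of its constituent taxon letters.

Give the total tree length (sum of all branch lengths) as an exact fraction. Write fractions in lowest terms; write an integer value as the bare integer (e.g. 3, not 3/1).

iteration 1: select F,X (d=5); attach at lengths (5/2, 5/2); label the merged cluster FX
  updated: d(FX,G)=31, d(FX,H)=13/2, d(FX,L)=65/2, d(FX,P)=35, d(FX,Q)=35/2, d(FX,U)=30
iteration 2: select H,Q (d=5); attach at lengths (5/2, 5/2); label the merged cluster HQ
  updated: d(FX,HQ)=12, d(G,HQ)=27, d(HQ,L)=30, d(HQ,P)=24, d(HQ,U)=55/2
iteration 3: select FX,HQ (d=12); attach at lengths (7/2, 7/2); label the merged cluster FHQX
  updated: d(FHQX,G)=29, d(FHQX,L)=125/4, d(FHQX,P)=59/2, d(FHQX,U)=115/4
iteration 4: select L,U (d=13); attach at lengths (13/2, 13/2); label the merged cluster LU
  updated: d(FHQX,LU)=30, d(G,LU)=53/2, d(LU,P)=41/2
iteration 5: select LU,P (d=41/2); attach at lengths (15/4, 41/4); label the merged cluster LPU
  updated: d(FHQX,LPU)=179/6, d(G,LPU)=91/3
iteration 6: select FHQX,G (d=29); attach at lengths (17/2, 29/2); label the merged cluster FGHQX
  updated: d(FGHQX,LPU)=449/15
iteration 7: select FGHQX,LPU (d=449/15); attach at lengths (7/15, 283/60); label the merged cluster FGHLPQUX
final tree: ((((F:5/2,X:5/2):7/2,(H:5/2,Q:5/2):7/2):17/2,G:29/2):7/15,((L:13/2,U:13/2):15/4,P:41/4):283/60)
total length: 4331/60

4331/60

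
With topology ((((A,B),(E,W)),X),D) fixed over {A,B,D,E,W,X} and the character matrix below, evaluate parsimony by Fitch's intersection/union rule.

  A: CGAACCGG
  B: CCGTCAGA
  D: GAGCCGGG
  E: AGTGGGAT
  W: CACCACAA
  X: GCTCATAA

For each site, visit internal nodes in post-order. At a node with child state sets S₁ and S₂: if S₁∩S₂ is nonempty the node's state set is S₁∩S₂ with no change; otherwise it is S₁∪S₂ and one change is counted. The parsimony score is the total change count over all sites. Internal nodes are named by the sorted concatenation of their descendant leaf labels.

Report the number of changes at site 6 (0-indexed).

AB@0: {C} ∩ {C} = {C} (intersection, +0)
EW@0: {A} ∪ {C} = {A,C} (union, +1)
ABEW@0: {C} ∩ {A,C} = {C} (intersection, +0)
ABEWX@0: {C} ∪ {G} = {C,G} (union, +1)
ABDEWX@0: {C,G} ∩ {G} = {G} (intersection, +0)
AB@1: {G} ∪ {C} = {C,G} (union, +1)
EW@1: {G} ∪ {A} = {A,G} (union, +1)
ABEW@1: {C,G} ∩ {A,G} = {G} (intersection, +0)
ABEWX@1: {G} ∪ {C} = {C,G} (union, +1)
ABDEWX@1: {C,G} ∪ {A} = {A,C,G} (union, +1)
AB@2: {A} ∪ {G} = {A,G} (union, +1)
EW@2: {T} ∪ {C} = {C,T} (union, +1)
ABEW@2: {A,G} ∪ {C,T} = {A,C,G,T} (union, +1)
ABEWX@2: {A,C,G,T} ∩ {T} = {T} (intersection, +0)
ABDEWX@2: {T} ∪ {G} = {G,T} (union, +1)
AB@3: {A} ∪ {T} = {A,T} (union, +1)
EW@3: {G} ∪ {C} = {C,G} (union, +1)
ABEW@3: {A,T} ∪ {C,G} = {A,C,G,T} (union, +1)
ABEWX@3: {A,C,G,T} ∩ {C} = {C} (intersection, +0)
ABDEWX@3: {C} ∩ {C} = {C} (intersection, +0)
AB@4: {C} ∩ {C} = {C} (intersection, +0)
EW@4: {G} ∪ {A} = {A,G} (union, +1)
ABEW@4: {C} ∪ {A,G} = {A,C,G} (union, +1)
ABEWX@4: {A,C,G} ∩ {A} = {A} (intersection, +0)
ABDEWX@4: {A} ∪ {C} = {A,C} (union, +1)
AB@5: {C} ∪ {A} = {A,C} (union, +1)
EW@5: {G} ∪ {C} = {C,G} (union, +1)
ABEW@5: {A,C} ∩ {C,G} = {C} (intersection, +0)
ABEWX@5: {C} ∪ {T} = {C,T} (union, +1)
ABDEWX@5: {C,T} ∪ {G} = {C,G,T} (union, +1)
AB@6: {G} ∩ {G} = {G} (intersection, +0)
EW@6: {A} ∩ {A} = {A} (intersection, +0)
ABEW@6: {G} ∪ {A} = {A,G} (union, +1)
ABEWX@6: {A,G} ∩ {A} = {A} (intersection, +0)
ABDEWX@6: {A} ∪ {G} = {A,G} (union, +1)
AB@7: {G} ∪ {A} = {A,G} (union, +1)
EW@7: {T} ∪ {A} = {A,T} (union, +1)
ABEW@7: {A,G} ∩ {A,T} = {A} (intersection, +0)
ABEWX@7: {A} ∩ {A} = {A} (intersection, +0)
ABDEWX@7: {A} ∪ {G} = {A,G} (union, +1)
per-site changes: [2, 4, 4, 3, 3, 4, 2, 3]; total = 25

2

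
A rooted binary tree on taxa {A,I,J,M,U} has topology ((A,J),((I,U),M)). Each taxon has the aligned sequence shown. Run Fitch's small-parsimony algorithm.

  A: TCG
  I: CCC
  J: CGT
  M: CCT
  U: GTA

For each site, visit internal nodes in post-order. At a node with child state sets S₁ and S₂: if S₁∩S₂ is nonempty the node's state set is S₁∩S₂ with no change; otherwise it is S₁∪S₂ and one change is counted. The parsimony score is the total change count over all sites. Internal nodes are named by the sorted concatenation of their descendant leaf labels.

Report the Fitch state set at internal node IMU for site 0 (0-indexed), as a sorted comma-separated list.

site 0, node AJ: A={T} ∪ J={C} → {C,T} (+1)
site 0, node IU: I={C} ∪ U={G} → {C,G} (+1)
site 0, node IMU: IU={C,G} ∩ M={C} → {C} (+0)
site 0, node AIJMU: AJ={C,T} ∩ IMU={C} → {C} (+0)
site 1, node AJ: A={C} ∪ J={G} → {C,G} (+1)
site 1, node IU: I={C} ∪ U={T} → {C,T} (+1)
site 1, node IMU: IU={C,T} ∩ M={C} → {C} (+0)
site 1, node AIJMU: AJ={C,G} ∩ IMU={C} → {C} (+0)
site 2, node AJ: A={G} ∪ J={T} → {G,T} (+1)
site 2, node IU: I={C} ∪ U={A} → {A,C} (+1)
site 2, node IMU: IU={A,C} ∪ M={T} → {A,C,T} (+1)
site 2, node AIJMU: AJ={G,T} ∩ IMU={A,C,T} → {T} (+0)
per-site changes: [2, 2, 3]; total = 7

C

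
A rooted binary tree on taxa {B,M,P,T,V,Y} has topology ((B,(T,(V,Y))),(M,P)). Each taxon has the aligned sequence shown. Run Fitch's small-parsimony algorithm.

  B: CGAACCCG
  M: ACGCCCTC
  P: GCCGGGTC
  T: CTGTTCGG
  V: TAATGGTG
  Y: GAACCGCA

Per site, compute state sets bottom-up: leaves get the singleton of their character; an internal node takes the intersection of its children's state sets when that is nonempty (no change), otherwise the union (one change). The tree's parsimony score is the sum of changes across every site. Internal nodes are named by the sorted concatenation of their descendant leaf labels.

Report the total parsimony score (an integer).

24

VY@0: {T} ∪ {G} = {G,T} (union, +1)
TVY@0: {C} ∪ {G,T} = {C,G,T} (union, +1)
BTVY@0: {C} ∩ {C,G,T} = {C} (intersection, +0)
MP@0: {A} ∪ {G} = {A,G} (union, +1)
BMPTVY@0: {C} ∪ {A,G} = {A,C,G} (union, +1)
VY@1: {A} ∩ {A} = {A} (intersection, +0)
TVY@1: {T} ∪ {A} = {A,T} (union, +1)
BTVY@1: {G} ∪ {A,T} = {A,G,T} (union, +1)
MP@1: {C} ∩ {C} = {C} (intersection, +0)
BMPTVY@1: {A,G,T} ∪ {C} = {A,C,G,T} (union, +1)
VY@2: {A} ∩ {A} = {A} (intersection, +0)
TVY@2: {G} ∪ {A} = {A,G} (union, +1)
BTVY@2: {A} ∩ {A,G} = {A} (intersection, +0)
MP@2: {G} ∪ {C} = {C,G} (union, +1)
BMPTVY@2: {A} ∪ {C,G} = {A,C,G} (union, +1)
VY@3: {T} ∪ {C} = {C,T} (union, +1)
TVY@3: {T} ∩ {C,T} = {T} (intersection, +0)
BTVY@3: {A} ∪ {T} = {A,T} (union, +1)
MP@3: {C} ∪ {G} = {C,G} (union, +1)
BMPTVY@3: {A,T} ∪ {C,G} = {A,C,G,T} (union, +1)
VY@4: {G} ∪ {C} = {C,G} (union, +1)
TVY@4: {T} ∪ {C,G} = {C,G,T} (union, +1)
BTVY@4: {C} ∩ {C,G,T} = {C} (intersection, +0)
MP@4: {C} ∪ {G} = {C,G} (union, +1)
BMPTVY@4: {C} ∩ {C,G} = {C} (intersection, +0)
VY@5: {G} ∩ {G} = {G} (intersection, +0)
TVY@5: {C} ∪ {G} = {C,G} (union, +1)
BTVY@5: {C} ∩ {C,G} = {C} (intersection, +0)
MP@5: {C} ∪ {G} = {C,G} (union, +1)
BMPTVY@5: {C} ∩ {C,G} = {C} (intersection, +0)
VY@6: {T} ∪ {C} = {C,T} (union, +1)
TVY@6: {G} ∪ {C,T} = {C,G,T} (union, +1)
BTVY@6: {C} ∩ {C,G,T} = {C} (intersection, +0)
MP@6: {T} ∩ {T} = {T} (intersection, +0)
BMPTVY@6: {C} ∪ {T} = {C,T} (union, +1)
VY@7: {G} ∪ {A} = {A,G} (union, +1)
TVY@7: {G} ∩ {A,G} = {G} (intersection, +0)
BTVY@7: {G} ∩ {G} = {G} (intersection, +0)
MP@7: {C} ∩ {C} = {C} (intersection, +0)
BMPTVY@7: {G} ∪ {C} = {C,G} (union, +1)
per-site changes: [4, 3, 3, 4, 3, 2, 3, 2]; total = 24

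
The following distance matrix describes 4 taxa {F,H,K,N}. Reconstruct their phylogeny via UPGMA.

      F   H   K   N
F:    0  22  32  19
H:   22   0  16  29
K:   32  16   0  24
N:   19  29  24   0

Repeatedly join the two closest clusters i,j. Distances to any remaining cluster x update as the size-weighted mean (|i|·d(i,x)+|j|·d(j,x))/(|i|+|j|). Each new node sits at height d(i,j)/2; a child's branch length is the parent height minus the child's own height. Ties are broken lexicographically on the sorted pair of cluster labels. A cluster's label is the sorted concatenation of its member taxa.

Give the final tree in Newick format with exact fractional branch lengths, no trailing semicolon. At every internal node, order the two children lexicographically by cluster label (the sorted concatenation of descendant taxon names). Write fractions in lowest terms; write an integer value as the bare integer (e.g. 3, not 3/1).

iteration 1: select H,K (d=16); attach at lengths (8, 8); label the merged cluster HK
  updated: d(F,HK)=27, d(HK,N)=53/2
iteration 2: select F,N (d=19); attach at lengths (19/2, 19/2); label the merged cluster FN
  updated: d(FN,HK)=107/4
iteration 3: select FN,HK (d=107/4); attach at lengths (31/8, 43/8); label the merged cluster FHKN
final tree: ((F:19/2,N:19/2):31/8,(H:8,K:8):43/8)
total length: 177/4

((F:19/2,N:19/2):31/8,(H:8,K:8):43/8)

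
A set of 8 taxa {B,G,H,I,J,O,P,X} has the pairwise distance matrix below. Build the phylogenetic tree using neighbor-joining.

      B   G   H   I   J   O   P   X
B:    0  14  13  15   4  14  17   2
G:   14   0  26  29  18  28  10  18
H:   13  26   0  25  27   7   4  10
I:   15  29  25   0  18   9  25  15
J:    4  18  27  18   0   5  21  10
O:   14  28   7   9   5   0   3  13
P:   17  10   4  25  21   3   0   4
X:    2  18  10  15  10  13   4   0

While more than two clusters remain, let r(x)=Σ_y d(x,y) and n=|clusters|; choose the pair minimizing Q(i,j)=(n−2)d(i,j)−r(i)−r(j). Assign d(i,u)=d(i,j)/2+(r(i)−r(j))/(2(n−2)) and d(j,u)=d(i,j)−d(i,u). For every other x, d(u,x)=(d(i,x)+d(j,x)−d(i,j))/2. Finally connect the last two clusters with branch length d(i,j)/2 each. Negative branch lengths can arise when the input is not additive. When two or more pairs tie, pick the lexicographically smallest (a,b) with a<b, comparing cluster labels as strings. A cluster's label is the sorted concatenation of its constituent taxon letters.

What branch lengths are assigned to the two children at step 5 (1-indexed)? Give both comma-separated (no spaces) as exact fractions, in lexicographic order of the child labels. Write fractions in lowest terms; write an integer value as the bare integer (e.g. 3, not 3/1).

iteration 1: select H,P (d=4, Q=-172); attach at lengths (13/3, -1/3); label the merged cluster HP
  updated: d(B,HP)=13, d(G,HP)=16, d(HP,I)=23, d(HP,J)=22, d(HP,O)=3, d(HP,X)=5
iteration 2: select HP,O (d=3, Q=-139); attach at lengths (5/2, 1/2); label the merged cluster HOP
  updated: d(B,HOP)=12, d(G,HOP)=41/2, d(HOP,I)=29/2, d(HOP,J)=12, d(HOP,X)=15/2
iteration 3: select HOP,I (d=29/2, Q=-100); attach at lengths (33/8, 83/8); label the merged cluster HIOP
  updated: d(B,HIOP)=25/4, d(G,HIOP)=35/2, d(HIOP,J)=31/4, d(HIOP,X)=4
iteration 4: select HIOP,X (d=4, Q=-115/2); attach at lengths (9/4, 7/4); label the merged cluster HIOPX
  updated: d(B,HIOPX)=17/8, d(G,HIOPX)=63/4, d(HIOPX,J)=55/8
iteration 5: select B,J (d=4, Q=-41); attach at lengths (-3/16, 67/16); label the merged cluster BJ
  updated: d(BJ,G)=14, d(BJ,HIOPX)=5/2
iteration 6: select BJ,G (d=14, Q=-129/4); attach at lengths (3/8, 109/8); label the merged cluster BGJ
  updated: d(BGJ,HIOPX)=17/8
iteration 7: select BGJ,HIOPX (d=17/8); attach at lengths (17/16, 17/16); label the merged cluster BGHIJOPX
final tree: (((B:-3/16,J:67/16):3/8,G:109/8):17/16,((((H:13/3,P:-1/3):5/2,O:1/2):33/8,I:83/8):9/4,X:7/4):17/16)
total length: 365/8

-3/16,67/16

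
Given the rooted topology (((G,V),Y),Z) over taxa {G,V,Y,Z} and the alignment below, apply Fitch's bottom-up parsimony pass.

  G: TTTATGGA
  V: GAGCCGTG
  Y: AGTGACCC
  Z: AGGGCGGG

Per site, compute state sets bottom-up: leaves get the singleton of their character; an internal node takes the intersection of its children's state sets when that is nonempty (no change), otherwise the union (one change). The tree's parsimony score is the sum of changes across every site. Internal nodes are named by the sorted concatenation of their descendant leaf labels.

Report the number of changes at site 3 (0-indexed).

site 0, node GV: G={T} ∪ V={G} → {G,T} (+1)
site 0, node GVY: GV={G,T} ∪ Y={A} → {A,G,T} (+1)
site 0, node GVYZ: GVY={A,G,T} ∩ Z={A} → {A} (+0)
site 1, node GV: G={T} ∪ V={A} → {A,T} (+1)
site 1, node GVY: GV={A,T} ∪ Y={G} → {A,G,T} (+1)
site 1, node GVYZ: GVY={A,G,T} ∩ Z={G} → {G} (+0)
site 2, node GV: G={T} ∪ V={G} → {G,T} (+1)
site 2, node GVY: GV={G,T} ∩ Y={T} → {T} (+0)
site 2, node GVYZ: GVY={T} ∪ Z={G} → {G,T} (+1)
site 3, node GV: G={A} ∪ V={C} → {A,C} (+1)
site 3, node GVY: GV={A,C} ∪ Y={G} → {A,C,G} (+1)
site 3, node GVYZ: GVY={A,C,G} ∩ Z={G} → {G} (+0)
site 4, node GV: G={T} ∪ V={C} → {C,T} (+1)
site 4, node GVY: GV={C,T} ∪ Y={A} → {A,C,T} (+1)
site 4, node GVYZ: GVY={A,C,T} ∩ Z={C} → {C} (+0)
site 5, node GV: G={G} ∩ V={G} → {G} (+0)
site 5, node GVY: GV={G} ∪ Y={C} → {C,G} (+1)
site 5, node GVYZ: GVY={C,G} ∩ Z={G} → {G} (+0)
site 6, node GV: G={G} ∪ V={T} → {G,T} (+1)
site 6, node GVY: GV={G,T} ∪ Y={C} → {C,G,T} (+1)
site 6, node GVYZ: GVY={C,G,T} ∩ Z={G} → {G} (+0)
site 7, node GV: G={A} ∪ V={G} → {A,G} (+1)
site 7, node GVY: GV={A,G} ∪ Y={C} → {A,C,G} (+1)
site 7, node GVYZ: GVY={A,C,G} ∩ Z={G} → {G} (+0)
per-site changes: [2, 2, 2, 2, 2, 1, 2, 2]; total = 15

2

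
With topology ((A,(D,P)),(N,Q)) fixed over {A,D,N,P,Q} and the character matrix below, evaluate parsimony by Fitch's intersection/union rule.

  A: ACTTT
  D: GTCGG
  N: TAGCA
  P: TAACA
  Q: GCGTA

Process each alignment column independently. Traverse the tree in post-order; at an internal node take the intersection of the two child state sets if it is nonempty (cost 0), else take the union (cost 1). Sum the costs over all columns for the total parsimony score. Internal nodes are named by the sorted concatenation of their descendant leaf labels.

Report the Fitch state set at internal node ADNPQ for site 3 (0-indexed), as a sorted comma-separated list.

C,T

DP@0: {G} ∪ {T} = {G,T} (union, +1)
ADP@0: {A} ∪ {G,T} = {A,G,T} (union, +1)
NQ@0: {T} ∪ {G} = {G,T} (union, +1)
ADNPQ@0: {A,G,T} ∩ {G,T} = {G,T} (intersection, +0)
DP@1: {T} ∪ {A} = {A,T} (union, +1)
ADP@1: {C} ∪ {A,T} = {A,C,T} (union, +1)
NQ@1: {A} ∪ {C} = {A,C} (union, +1)
ADNPQ@1: {A,C,T} ∩ {A,C} = {A,C} (intersection, +0)
DP@2: {C} ∪ {A} = {A,C} (union, +1)
ADP@2: {T} ∪ {A,C} = {A,C,T} (union, +1)
NQ@2: {G} ∩ {G} = {G} (intersection, +0)
ADNPQ@2: {A,C,T} ∪ {G} = {A,C,G,T} (union, +1)
DP@3: {G} ∪ {C} = {C,G} (union, +1)
ADP@3: {T} ∪ {C,G} = {C,G,T} (union, +1)
NQ@3: {C} ∪ {T} = {C,T} (union, +1)
ADNPQ@3: {C,G,T} ∩ {C,T} = {C,T} (intersection, +0)
DP@4: {G} ∪ {A} = {A,G} (union, +1)
ADP@4: {T} ∪ {A,G} = {A,G,T} (union, +1)
NQ@4: {A} ∩ {A} = {A} (intersection, +0)
ADNPQ@4: {A,G,T} ∩ {A} = {A} (intersection, +0)
per-site changes: [3, 3, 3, 3, 2]; total = 14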